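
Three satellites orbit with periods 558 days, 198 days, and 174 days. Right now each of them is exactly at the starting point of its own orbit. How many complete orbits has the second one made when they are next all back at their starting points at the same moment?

All finish a whole number of cycles simultaneously at t = LCM of the periods.
558 = 2 × 3^2 × 31
198 = 2 × 3^2 × 11
174 = 2 × 3 × 29
LCM(558, 198, 174) = 2 × 3^2 × 11 × 29 × 31 = 178002.
Orbits for period 198: 178002 / 198 = 899.

899 orbits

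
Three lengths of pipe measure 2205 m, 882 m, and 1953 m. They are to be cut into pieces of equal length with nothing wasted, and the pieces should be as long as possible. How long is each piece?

The greatest length dividing all of 2205, 882, and 1953 is their gcd.
2205 = 3^2 × 5 × 7^2
882 = 2 × 3^2 × 7^2
1953 = 3^2 × 7 × 31
gcd(2205, 882, 1953) = 3^2 × 7 = 63.

63 m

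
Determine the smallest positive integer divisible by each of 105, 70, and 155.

6510

105 = 3 × 5 × 7
70 = 2 × 5 × 7
155 = 5 × 31
LCM(105, 70, 155) = 2 × 3 × 5 × 7 × 31 = 6510.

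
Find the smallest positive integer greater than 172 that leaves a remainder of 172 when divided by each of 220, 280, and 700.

N − 172 must be a common multiple of 220, 280, and 700.
220 = 2^2 × 5 × 11
280 = 2^3 × 5 × 7
700 = 2^2 × 5^2 × 7
LCM(220, 280, 700) = 2^3 × 5^2 × 7 × 11 = 15400.
Smallest N > 172 is LCM + 172 = 15400 + 172 = 15572.

15572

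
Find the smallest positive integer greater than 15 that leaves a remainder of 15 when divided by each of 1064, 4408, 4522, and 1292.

N − 15 must be a common multiple of 1064, 4408, 4522, and 1292.
1064 = 2^3 × 7 × 19
4408 = 2^3 × 19 × 29
4522 = 2 × 7 × 17 × 19
1292 = 2^2 × 17 × 19
LCM(1064, 4408, 4522, 1292) = 2^3 × 7 × 17 × 19 × 29 = 524552.
Smallest N > 15 is LCM + 15 = 524552 + 15 = 524567.

524567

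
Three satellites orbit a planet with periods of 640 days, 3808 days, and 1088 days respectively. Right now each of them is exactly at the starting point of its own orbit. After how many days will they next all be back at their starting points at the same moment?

76160 days

They coincide at every common multiple of the periods; the first is the LCM.
640 = 2^7 × 5
3808 = 2^5 × 7 × 17
1088 = 2^6 × 17
LCM(640, 3808, 1088) = 2^7 × 5 × 7 × 17 = 76160.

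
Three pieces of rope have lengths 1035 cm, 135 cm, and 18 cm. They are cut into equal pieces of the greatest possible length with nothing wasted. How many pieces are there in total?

Piece length = gcd(1035, 135, 18).
1035 = 3^2 × 5 × 23
135 = 3^3 × 5
18 = 2 × 3^2
gcd(1035, 135, 18) = 3^2 = 9.
Total pieces = 1035/9 + 135/9 + 18/9 = 115 + 15 + 2 = 132.

132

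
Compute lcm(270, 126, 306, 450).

270 = 2 × 3^3 × 5
126 = 2 × 3^2 × 7
306 = 2 × 3^2 × 17
450 = 2 × 3^2 × 5^2
LCM(270, 126, 306, 450) = 2 × 3^3 × 5^2 × 7 × 17 = 160650.

160650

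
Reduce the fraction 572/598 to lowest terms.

572 = 2^2 × 11 × 13
598 = 2 × 13 × 23
gcd(572, 598) = 2 × 13 = 26.
Divide numerator and denominator by 26: 572/598 = 22/23.

22/23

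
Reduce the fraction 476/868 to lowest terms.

17/31

476 = 2^2 × 7 × 17
868 = 2^2 × 7 × 31
gcd(476, 868) = 2^2 × 7 = 28.
Divide numerator and denominator by 28: 476/868 = 17/31.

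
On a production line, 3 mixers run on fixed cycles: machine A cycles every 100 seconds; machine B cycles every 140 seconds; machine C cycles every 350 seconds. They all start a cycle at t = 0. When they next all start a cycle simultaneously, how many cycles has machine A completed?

The first common completion time is the LCM of the periods.
100 = 2^2 × 5^2
140 = 2^2 × 5 × 7
350 = 2 × 5^2 × 7
LCM(100, 140, 350) = 2^2 × 5^2 × 7 = 700.
Cycles for period 100: 700 / 100 = 7.

7 cycles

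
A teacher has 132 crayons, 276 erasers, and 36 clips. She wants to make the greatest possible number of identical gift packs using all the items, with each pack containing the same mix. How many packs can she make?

The pack count must divide each quantity, so the greatest is gcd(132, 276, 36).
132 = 2^2 × 3 × 11
276 = 2^2 × 3 × 23
36 = 2^2 × 3^2
gcd(132, 276, 36) = 2^2 × 3 = 12.

12 packs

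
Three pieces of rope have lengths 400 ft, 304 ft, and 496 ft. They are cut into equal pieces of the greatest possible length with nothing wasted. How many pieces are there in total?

75

Piece length = gcd(400, 304, 496).
400 = 2^4 × 5^2
304 = 2^4 × 19
496 = 2^4 × 31
gcd(400, 304, 496) = 2^4 = 16.
Total pieces = 400/16 + 304/16 + 496/16 = 25 + 19 + 31 = 75.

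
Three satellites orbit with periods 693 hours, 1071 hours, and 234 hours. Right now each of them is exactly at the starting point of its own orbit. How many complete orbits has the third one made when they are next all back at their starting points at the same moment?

1309 orbits

They are all back at their starting positions together after one LCM of the periods.
693 = 3^2 × 7 × 11
1071 = 3^2 × 7 × 17
234 = 2 × 3^2 × 13
LCM(693, 1071, 234) = 2 × 3^2 × 7 × 11 × 13 × 17 = 306306.
Orbits for period 234: 306306 / 234 = 1309.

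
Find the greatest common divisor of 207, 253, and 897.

23

207 = 3^2 × 23
253 = 11 × 23
897 = 3 × 13 × 23
gcd(207, 253, 897) = 23.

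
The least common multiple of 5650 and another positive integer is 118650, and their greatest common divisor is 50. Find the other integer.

1050

gcd × lcm = product of the two integers, so the other integer is (50 × 118650) / 5650 = 1050.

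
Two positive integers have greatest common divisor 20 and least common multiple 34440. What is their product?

688800

For any two positive integers, gcd × lcm = product = 20 × 34440 = 688800.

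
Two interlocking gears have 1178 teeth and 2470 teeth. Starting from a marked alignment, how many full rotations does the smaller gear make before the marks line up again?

65 rotations

The first common completion time is the LCM of the periods.
1178 = 2 × 19 × 31
2470 = 2 × 5 × 13 × 19
LCM(1178, 2470) = 2 × 5 × 13 × 19 × 31 = 76570.
Rotations for period 1178: 76570 / 1178 = 65.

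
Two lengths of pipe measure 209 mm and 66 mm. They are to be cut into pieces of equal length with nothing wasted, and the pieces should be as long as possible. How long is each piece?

11 mm

Each piece length must divide every original length, so the longest possible is gcd(209, 66).
209 = 11 × 19
66 = 2 × 3 × 11
gcd(209, 66) = 11.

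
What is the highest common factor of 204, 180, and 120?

204 = 2^2 × 3 × 17
180 = 2^2 × 3^2 × 5
120 = 2^3 × 3 × 5
gcd(204, 180, 120) = 2^2 × 3 = 12.

12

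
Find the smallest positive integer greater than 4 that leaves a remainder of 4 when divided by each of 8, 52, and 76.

N − 4 must be a common multiple of 8, 52, and 76.
8 = 2^3
52 = 2^2 × 13
76 = 2^2 × 19
LCM(8, 52, 76) = 2^3 × 13 × 19 = 1976.
Smallest N > 4 is LCM + 4 = 1976 + 4 = 1980.

1980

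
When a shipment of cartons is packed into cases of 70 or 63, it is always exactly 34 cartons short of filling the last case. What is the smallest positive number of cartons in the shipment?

Being 34 short of a full case of size k means N ≡ −34 (mod k), i.e. N + 34 is a multiple of each size.
70 = 2 × 5 × 7
63 = 3^2 × 7
LCM(70, 63) = 2 × 3^2 × 5 × 7 = 630.
Smallest positive N is 630 − 34 = 596.

596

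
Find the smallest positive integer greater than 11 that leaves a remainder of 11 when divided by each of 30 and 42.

221

N − 11 must be a common multiple of 30 and 42.
30 = 2 × 3 × 5
42 = 2 × 3 × 7
LCM(30, 42) = 2 × 3 × 5 × 7 = 210.
Smallest N > 11 is LCM + 11 = 210 + 11 = 221.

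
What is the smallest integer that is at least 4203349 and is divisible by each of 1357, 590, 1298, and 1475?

4478100

The integer must be a common multiple of 1357, 590, 1298, and 1475, so a multiple of their LCM.
1357 = 23 × 59
590 = 2 × 5 × 59
1298 = 2 × 11 × 59
1475 = 5^2 × 59
LCM(1357, 590, 1298, 1475) = 2 × 5^2 × 11 × 23 × 59 = 746350.
Smallest multiple of 746350 that is ≥ 4203349: ⌈4203349/746350⌉ × 746350 = 6 × 746350 = 4478100.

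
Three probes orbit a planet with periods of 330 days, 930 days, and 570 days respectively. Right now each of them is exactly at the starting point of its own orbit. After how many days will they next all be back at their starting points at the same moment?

194370 days

They coincide at every common multiple of the periods; the first is the LCM.
330 = 2 × 3 × 5 × 11
930 = 2 × 3 × 5 × 31
570 = 2 × 3 × 5 × 19
LCM(330, 930, 570) = 2 × 3 × 5 × 11 × 19 × 31 = 194370.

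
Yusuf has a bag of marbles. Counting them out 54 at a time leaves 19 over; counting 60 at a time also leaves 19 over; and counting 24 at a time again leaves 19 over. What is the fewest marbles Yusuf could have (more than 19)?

N − 19 must be a common multiple of 54, 60, and 24.
54 = 2 × 3^3
60 = 2^2 × 3 × 5
24 = 2^3 × 3
LCM(54, 60, 24) = 2^3 × 3^3 × 5 = 1080.
Smallest N > 19 is LCM + 19 = 1080 + 19 = 1099.

1099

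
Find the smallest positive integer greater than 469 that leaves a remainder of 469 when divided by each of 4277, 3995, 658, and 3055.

727559

N − 469 must be a common multiple of 4277, 3995, 658, and 3055.
4277 = 7 × 13 × 47
3995 = 5 × 17 × 47
658 = 2 × 7 × 47
3055 = 5 × 13 × 47
LCM(4277, 3995, 658, 3055) = 2 × 5 × 7 × 13 × 17 × 47 = 727090.
Smallest N > 469 is LCM + 469 = 727090 + 469 = 727559.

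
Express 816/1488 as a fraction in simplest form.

816 = 2^4 × 3 × 17
1488 = 2^4 × 3 × 31
gcd(816, 1488) = 2^4 × 3 = 48.
Divide numerator and denominator by 48: 816/1488 = 17/31.

17/31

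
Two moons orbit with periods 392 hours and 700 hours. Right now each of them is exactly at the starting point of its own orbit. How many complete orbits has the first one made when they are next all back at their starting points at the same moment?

The first common completion time is the LCM of the periods.
392 = 2^3 × 7^2
700 = 2^2 × 5^2 × 7
LCM(392, 700) = 2^3 × 5^2 × 7^2 = 9800.
Orbits for period 392: 9800 / 392 = 25.

25 orbits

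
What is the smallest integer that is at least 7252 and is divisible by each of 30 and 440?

7920

The integer must be a common multiple of 30 and 440, so a multiple of their LCM.
30 = 2 × 3 × 5
440 = 2^3 × 5 × 11
LCM(30, 440) = 2^3 × 3 × 5 × 11 = 1320.
Smallest multiple of 1320 that is ≥ 7252: ⌈7252/1320⌉ × 1320 = 6 × 1320 = 7920.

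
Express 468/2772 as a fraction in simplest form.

468 = 2^2 × 3^2 × 13
2772 = 2^2 × 3^2 × 7 × 11
gcd(468, 2772) = 2^2 × 3^2 = 36.
Divide numerator and denominator by 36: 468/2772 = 13/77.

13/77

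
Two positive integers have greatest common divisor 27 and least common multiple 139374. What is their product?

3763098

For any two positive integers, gcd × lcm = product = 27 × 139374 = 3763098.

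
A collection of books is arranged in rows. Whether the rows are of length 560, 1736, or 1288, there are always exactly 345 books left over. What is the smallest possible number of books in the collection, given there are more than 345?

N − 345 must be a common multiple of 560, 1736, and 1288.
560 = 2^4 × 5 × 7
1736 = 2^3 × 7 × 31
1288 = 2^3 × 7 × 23
LCM(560, 1736, 1288) = 2^4 × 5 × 7 × 23 × 31 = 399280.
Smallest N > 345 is LCM + 345 = 399280 + 345 = 399625.

399625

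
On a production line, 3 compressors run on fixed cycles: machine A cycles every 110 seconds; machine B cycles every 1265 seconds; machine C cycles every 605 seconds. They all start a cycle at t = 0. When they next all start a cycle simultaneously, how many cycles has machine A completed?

The first common completion time is the LCM of the periods.
110 = 2 × 5 × 11
1265 = 5 × 11 × 23
605 = 5 × 11^2
LCM(110, 1265, 605) = 2 × 5 × 11^2 × 23 = 27830.
Cycles for period 110: 27830 / 110 = 253.

253 cycles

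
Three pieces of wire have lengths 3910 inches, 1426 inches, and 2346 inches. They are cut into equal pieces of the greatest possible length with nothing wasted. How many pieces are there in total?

167

Piece length = gcd(3910, 1426, 2346).
3910 = 2 × 5 × 17 × 23
1426 = 2 × 23 × 31
2346 = 2 × 3 × 17 × 23
gcd(3910, 1426, 2346) = 2 × 23 = 46.
Total pieces = 3910/46 + 1426/46 + 2346/46 = 85 + 31 + 51 = 167.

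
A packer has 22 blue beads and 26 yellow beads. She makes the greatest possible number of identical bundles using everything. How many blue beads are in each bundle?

Number of bundles = gcd(22, 26).
22 = 2 × 11
26 = 2 × 13
gcd(22, 26) = 2.
blue beads per bundle = 22 / 2 = 11.

11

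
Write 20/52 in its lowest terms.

20 = 2^2 × 5
52 = 2^2 × 13
gcd(20, 52) = 2^2 = 4.
Divide numerator and denominator by 4: 20/52 = 5/13.

5/13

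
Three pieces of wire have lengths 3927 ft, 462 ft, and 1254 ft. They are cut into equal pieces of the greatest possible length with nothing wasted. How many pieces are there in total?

171

Piece length = gcd(3927, 462, 1254).
3927 = 3 × 7 × 11 × 17
462 = 2 × 3 × 7 × 11
1254 = 2 × 3 × 11 × 19
gcd(3927, 462, 1254) = 3 × 11 = 33.
Total pieces = 3927/33 + 462/33 + 1254/33 = 119 + 14 + 38 = 171.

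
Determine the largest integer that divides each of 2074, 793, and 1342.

2074 = 2 × 17 × 61
793 = 13 × 61
1342 = 2 × 11 × 61
gcd(2074, 793, 1342) = 61.

61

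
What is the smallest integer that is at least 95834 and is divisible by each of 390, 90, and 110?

102960

The integer must be a common multiple of 390, 90, and 110, so a multiple of their LCM.
390 = 2 × 3 × 5 × 13
90 = 2 × 3^2 × 5
110 = 2 × 5 × 11
LCM(390, 90, 110) = 2 × 3^2 × 5 × 11 × 13 = 12870.
Smallest multiple of 12870 that is ≥ 95834: ⌈95834/12870⌉ × 12870 = 8 × 12870 = 102960.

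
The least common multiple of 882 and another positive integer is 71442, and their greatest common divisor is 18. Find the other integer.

1458

gcd × lcm = product of the two integers, so the other integer is (18 × 71442) / 882 = 1458.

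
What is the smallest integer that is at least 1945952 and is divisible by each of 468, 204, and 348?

2076516

The integer must be a common multiple of 468, 204, and 348, so a multiple of their LCM.
468 = 2^2 × 3^2 × 13
204 = 2^2 × 3 × 17
348 = 2^2 × 3 × 29
LCM(468, 204, 348) = 2^2 × 3^2 × 13 × 17 × 29 = 230724.
Smallest multiple of 230724 that is ≥ 1945952: ⌈1945952/230724⌉ × 230724 = 9 × 230724 = 2076516.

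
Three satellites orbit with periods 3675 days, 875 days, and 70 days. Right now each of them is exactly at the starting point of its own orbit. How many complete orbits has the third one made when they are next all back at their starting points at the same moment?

They are all back at their starting positions together after one LCM of the periods.
3675 = 3 × 5^2 × 7^2
875 = 5^3 × 7
70 = 2 × 5 × 7
LCM(3675, 875, 70) = 2 × 3 × 5^3 × 7^2 = 36750.
Orbits for period 70: 36750 / 70 = 525.

525 orbits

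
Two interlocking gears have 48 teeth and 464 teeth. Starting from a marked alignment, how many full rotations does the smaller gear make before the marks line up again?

29 rotations

All finish a whole number of cycles simultaneously at t = LCM of the periods.
48 = 2^4 × 3
464 = 2^4 × 29
LCM(48, 464) = 2^4 × 3 × 29 = 1392.
Rotations for period 48: 1392 / 48 = 29.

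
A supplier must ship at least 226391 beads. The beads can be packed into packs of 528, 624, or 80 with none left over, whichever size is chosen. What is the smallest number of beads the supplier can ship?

The number of beads must be a common multiple of 528, 624, and 80, so a multiple of their LCM.
528 = 2^4 × 3 × 11
624 = 2^4 × 3 × 13
80 = 2^4 × 5
LCM(528, 624, 80) = 2^4 × 3 × 5 × 11 × 13 = 34320.
Smallest multiple of 34320 that is ≥ 226391: ⌈226391/34320⌉ × 34320 = 7 × 34320 = 240240.

240240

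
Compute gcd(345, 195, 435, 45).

15

345 = 3 × 5 × 23
195 = 3 × 5 × 13
435 = 3 × 5 × 29
45 = 3^2 × 5
gcd(345, 195, 435, 45) = 3 × 5 = 15.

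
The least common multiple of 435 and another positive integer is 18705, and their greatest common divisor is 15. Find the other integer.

gcd × lcm = product of the two integers, so the other integer is (15 × 18705) / 435 = 645.

645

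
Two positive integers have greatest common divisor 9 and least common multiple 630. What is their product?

5670

For any two positive integers, gcd × lcm = product = 9 × 630 = 5670.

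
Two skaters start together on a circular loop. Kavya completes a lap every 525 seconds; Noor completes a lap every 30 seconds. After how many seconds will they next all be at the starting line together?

We need the least common multiple of the intervals.
525 = 3 × 5^2 × 7
30 = 2 × 3 × 5
LCM(525, 30) = 2 × 3 × 5^2 × 7 = 1050.

1050 seconds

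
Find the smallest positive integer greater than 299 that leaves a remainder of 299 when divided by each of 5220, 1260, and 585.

475319

N − 299 must be a common multiple of 5220, 1260, and 585.
5220 = 2^2 × 3^2 × 5 × 29
1260 = 2^2 × 3^2 × 5 × 7
585 = 3^2 × 5 × 13
LCM(5220, 1260, 585) = 2^2 × 3^2 × 5 × 7 × 13 × 29 = 475020.
Smallest N > 299 is LCM + 299 = 475020 + 299 = 475319.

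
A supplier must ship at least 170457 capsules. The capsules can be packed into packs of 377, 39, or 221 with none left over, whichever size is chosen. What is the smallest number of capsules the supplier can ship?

173043

The number of capsules must be a common multiple of 377, 39, and 221, so a multiple of their LCM.
377 = 13 × 29
39 = 3 × 13
221 = 13 × 17
LCM(377, 39, 221) = 3 × 13 × 17 × 29 = 19227.
Smallest multiple of 19227 that is ≥ 170457: ⌈170457/19227⌉ × 19227 = 9 × 19227 = 173043.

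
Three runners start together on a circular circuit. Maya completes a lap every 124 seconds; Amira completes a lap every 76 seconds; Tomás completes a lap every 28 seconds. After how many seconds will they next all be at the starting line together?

The first simultaneous occurrence is after LCM of the individual periods.
124 = 2^2 × 31
76 = 2^2 × 19
28 = 2^2 × 7
LCM(124, 76, 28) = 2^2 × 7 × 19 × 31 = 16492.

16492 seconds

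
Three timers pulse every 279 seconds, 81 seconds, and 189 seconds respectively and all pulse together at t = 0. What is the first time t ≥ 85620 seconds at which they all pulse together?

Joint pulses occur at multiples of LCM(279, 81, 189).
279 = 3^2 × 31
81 = 3^4
189 = 3^3 × 7
LCM(279, 81, 189) = 3^4 × 7 × 31 = 17577.
Smallest multiple of 17577 that is ≥ 85620: ⌈85620/17577⌉ × 17577 = 5 × 17577 = 87885.

87885 seconds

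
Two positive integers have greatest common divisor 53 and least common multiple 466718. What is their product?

24736054

For any two positive integers, gcd × lcm = product = 53 × 466718 = 24736054.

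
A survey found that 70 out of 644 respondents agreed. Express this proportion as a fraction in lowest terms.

70 = 2 × 5 × 7
644 = 2^2 × 7 × 23
gcd(70, 644) = 2 × 7 = 14.
Divide numerator and denominator by 14: 70/644 = 5/46.

5/46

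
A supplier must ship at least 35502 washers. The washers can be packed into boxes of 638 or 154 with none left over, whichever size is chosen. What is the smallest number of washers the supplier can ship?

35728

The number of washers must be a common multiple of 638 and 154, so a multiple of their LCM.
638 = 2 × 11 × 29
154 = 2 × 7 × 11
LCM(638, 154) = 2 × 7 × 11 × 29 = 4466.
Smallest multiple of 4466 that is ≥ 35502: ⌈35502/4466⌉ × 4466 = 8 × 4466 = 35728.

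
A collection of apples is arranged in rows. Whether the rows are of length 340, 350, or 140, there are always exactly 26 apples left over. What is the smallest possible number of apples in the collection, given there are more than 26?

11926

N − 26 must be a common multiple of 340, 350, and 140.
340 = 2^2 × 5 × 17
350 = 2 × 5^2 × 7
140 = 2^2 × 5 × 7
LCM(340, 350, 140) = 2^2 × 5^2 × 7 × 17 = 11900.
Smallest N > 26 is LCM + 26 = 11900 + 26 = 11926.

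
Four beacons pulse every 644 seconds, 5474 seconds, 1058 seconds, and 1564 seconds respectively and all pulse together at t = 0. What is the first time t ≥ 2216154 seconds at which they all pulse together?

Joint pulses occur at multiples of LCM(644, 5474, 1058, 1564).
644 = 2^2 × 7 × 23
5474 = 2 × 7 × 17 × 23
1058 = 2 × 23^2
1564 = 2^2 × 17 × 23
LCM(644, 5474, 1058, 1564) = 2^2 × 7 × 17 × 23^2 = 251804.
Smallest multiple of 251804 that is ≥ 2216154: ⌈2216154/251804⌉ × 251804 = 9 × 251804 = 2266236.

2266236 seconds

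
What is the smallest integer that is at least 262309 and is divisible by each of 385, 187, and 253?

The integer must be a common multiple of 385, 187, and 253, so a multiple of their LCM.
385 = 5 × 7 × 11
187 = 11 × 17
253 = 11 × 23
LCM(385, 187, 253) = 5 × 7 × 11 × 17 × 23 = 150535.
Smallest multiple of 150535 that is ≥ 262309: ⌈262309/150535⌉ × 150535 = 2 × 150535 = 301070.

301070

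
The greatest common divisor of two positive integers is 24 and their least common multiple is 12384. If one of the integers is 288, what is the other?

For two integers, gcd × lcm = product, so the other is (24 × 12384) / 288 = 297216 / 288 = 1032.

1032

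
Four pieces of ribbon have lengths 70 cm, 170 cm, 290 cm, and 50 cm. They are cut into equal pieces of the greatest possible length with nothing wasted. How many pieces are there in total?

Piece length = gcd(70, 170, 290, 50).
70 = 2 × 5 × 7
170 = 2 × 5 × 17
290 = 2 × 5 × 29
50 = 2 × 5^2
gcd(70, 170, 290, 50) = 2 × 5 = 10.
Total pieces = 70/10 + 170/10 + 290/10 + 50/10 = 7 + 17 + 29 + 5 = 58.

58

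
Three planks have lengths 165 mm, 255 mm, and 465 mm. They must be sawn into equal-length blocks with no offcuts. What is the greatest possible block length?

15 mm

The block length must divide every plank, so the greatest is gcd(165, 255, 465).
165 = 3 × 5 × 11
255 = 3 × 5 × 17
465 = 3 × 5 × 31
gcd(165, 255, 465) = 3 × 5 = 15.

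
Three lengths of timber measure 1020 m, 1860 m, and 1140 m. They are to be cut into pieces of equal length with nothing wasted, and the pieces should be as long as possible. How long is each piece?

Each piece length must divide every original length, so the longest possible is gcd(1020, 1860, 1140).
1020 = 2^2 × 3 × 5 × 17
1860 = 2^2 × 3 × 5 × 31
1140 = 2^2 × 3 × 5 × 19
gcd(1020, 1860, 1140) = 2^2 × 3 × 5 = 60.

60 m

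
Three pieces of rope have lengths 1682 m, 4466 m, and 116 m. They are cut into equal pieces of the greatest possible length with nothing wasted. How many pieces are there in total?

108

Piece length = gcd(1682, 4466, 116).
1682 = 2 × 29^2
4466 = 2 × 7 × 11 × 29
116 = 2^2 × 29
gcd(1682, 4466, 116) = 2 × 29 = 58.
Total pieces = 1682/58 + 4466/58 + 116/58 = 29 + 77 + 2 = 108.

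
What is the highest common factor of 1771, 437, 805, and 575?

23

1771 = 7 × 11 × 23
437 = 19 × 23
805 = 5 × 7 × 23
575 = 5^2 × 23
gcd(1771, 437, 805, 575) = 23.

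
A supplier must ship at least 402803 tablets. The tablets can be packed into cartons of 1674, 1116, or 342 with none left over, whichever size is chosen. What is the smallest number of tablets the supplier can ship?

445284

The number of tablets must be a common multiple of 1674, 1116, and 342, so a multiple of their LCM.
1674 = 2 × 3^3 × 31
1116 = 2^2 × 3^2 × 31
342 = 2 × 3^2 × 19
LCM(1674, 1116, 342) = 2^2 × 3^3 × 19 × 31 = 63612.
Smallest multiple of 63612 that is ≥ 402803: ⌈402803/63612⌉ × 63612 = 7 × 63612 = 445284.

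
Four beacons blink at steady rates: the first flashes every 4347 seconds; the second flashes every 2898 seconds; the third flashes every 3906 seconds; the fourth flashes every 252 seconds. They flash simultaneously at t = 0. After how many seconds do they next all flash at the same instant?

The first simultaneous occurrence is after LCM of the individual periods.
4347 = 3^3 × 7 × 23
2898 = 2 × 3^2 × 7 × 23
3906 = 2 × 3^2 × 7 × 31
252 = 2^2 × 3^2 × 7
LCM(4347, 2898, 3906, 252) = 2^2 × 3^3 × 7 × 23 × 31 = 539028.

539028 seconds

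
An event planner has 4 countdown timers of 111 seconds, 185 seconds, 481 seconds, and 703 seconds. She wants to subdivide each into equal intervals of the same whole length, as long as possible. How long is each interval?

The interval must divide each timer length; the longest such is the gcd.
111 = 3 × 37
185 = 5 × 37
481 = 13 × 37
703 = 19 × 37
gcd(111, 185, 481, 703) = 37.

37 seconds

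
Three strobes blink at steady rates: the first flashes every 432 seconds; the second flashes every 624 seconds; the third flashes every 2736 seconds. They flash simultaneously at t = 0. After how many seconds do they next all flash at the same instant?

106704 seconds

They coincide at every common multiple of the periods; the first is the LCM.
432 = 2^4 × 3^3
624 = 2^4 × 3 × 13
2736 = 2^4 × 3^2 × 19
LCM(432, 624, 2736) = 2^4 × 3^3 × 13 × 19 = 106704.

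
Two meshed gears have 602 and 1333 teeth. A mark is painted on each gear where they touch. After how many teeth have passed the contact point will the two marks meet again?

18662 teeth

They coincide at every common multiple of the periods; the first is the LCM.
602 = 2 × 7 × 43
1333 = 31 × 43
LCM(602, 1333) = 2 × 7 × 31 × 43 = 18662.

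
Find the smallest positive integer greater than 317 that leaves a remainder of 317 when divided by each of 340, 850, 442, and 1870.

243417

N − 317 must be a common multiple of 340, 850, 442, and 1870.
340 = 2^2 × 5 × 17
850 = 2 × 5^2 × 17
442 = 2 × 13 × 17
1870 = 2 × 5 × 11 × 17
LCM(340, 850, 442, 1870) = 2^2 × 5^2 × 11 × 13 × 17 = 243100.
Smallest N > 317 is LCM + 317 = 243100 + 317 = 243417.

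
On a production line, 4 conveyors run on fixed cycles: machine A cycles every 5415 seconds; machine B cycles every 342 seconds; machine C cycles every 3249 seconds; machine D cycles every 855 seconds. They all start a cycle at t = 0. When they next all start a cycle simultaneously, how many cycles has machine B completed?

95 cycles

All finish a whole number of cycles simultaneously at t = LCM of the periods.
5415 = 3 × 5 × 19^2
342 = 2 × 3^2 × 19
3249 = 3^2 × 19^2
855 = 3^2 × 5 × 19
LCM(5415, 342, 3249, 855) = 2 × 3^2 × 5 × 19^2 = 32490.
Cycles for period 342: 32490 / 342 = 95.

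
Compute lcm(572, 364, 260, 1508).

580580

572 = 2^2 × 11 × 13
364 = 2^2 × 7 × 13
260 = 2^2 × 5 × 13
1508 = 2^2 × 13 × 29
LCM(572, 364, 260, 1508) = 2^2 × 5 × 7 × 11 × 13 × 29 = 580580.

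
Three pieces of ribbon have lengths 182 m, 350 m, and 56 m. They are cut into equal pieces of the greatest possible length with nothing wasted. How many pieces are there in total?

42

Piece length = gcd(182, 350, 56).
182 = 2 × 7 × 13
350 = 2 × 5^2 × 7
56 = 2^3 × 7
gcd(182, 350, 56) = 2 × 7 = 14.
Total pieces = 182/14 + 350/14 + 56/14 = 13 + 25 + 4 = 42.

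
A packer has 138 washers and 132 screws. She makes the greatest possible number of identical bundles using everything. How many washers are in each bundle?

Number of bundles = gcd(138, 132).
138 = 2 × 3 × 23
132 = 2^2 × 3 × 11
gcd(138, 132) = 2 × 3 = 6.
washers per bundle = 138 / 6 = 23.

23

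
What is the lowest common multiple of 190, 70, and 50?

190 = 2 × 5 × 19
70 = 2 × 5 × 7
50 = 2 × 5^2
LCM(190, 70, 50) = 2 × 5^2 × 7 × 19 = 6650.

6650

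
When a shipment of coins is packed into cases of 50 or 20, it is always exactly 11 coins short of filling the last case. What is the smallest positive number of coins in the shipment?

Being 11 short of a full case of size k means N ≡ −11 (mod k), i.e. N + 11 is a multiple of each size.
50 = 2 × 5^2
20 = 2^2 × 5
LCM(50, 20) = 2^2 × 5^2 = 100.
Smallest positive N is 100 − 11 = 89.

89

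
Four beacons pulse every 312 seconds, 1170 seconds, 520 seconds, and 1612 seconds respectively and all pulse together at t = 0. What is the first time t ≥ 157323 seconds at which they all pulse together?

290160 seconds

Joint pulses occur at multiples of LCM(312, 1170, 520, 1612).
312 = 2^3 × 3 × 13
1170 = 2 × 3^2 × 5 × 13
520 = 2^3 × 5 × 13
1612 = 2^2 × 13 × 31
LCM(312, 1170, 520, 1612) = 2^3 × 3^2 × 5 × 13 × 31 = 145080.
Smallest multiple of 145080 that is ≥ 157323: ⌈157323/145080⌉ × 145080 = 2 × 145080 = 290160.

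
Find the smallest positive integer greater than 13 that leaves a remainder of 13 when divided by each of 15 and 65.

208

N − 13 must be a common multiple of 15 and 65.
15 = 3 × 5
65 = 5 × 13
LCM(15, 65) = 3 × 5 × 13 = 195.
Smallest N > 13 is LCM + 13 = 195 + 13 = 208.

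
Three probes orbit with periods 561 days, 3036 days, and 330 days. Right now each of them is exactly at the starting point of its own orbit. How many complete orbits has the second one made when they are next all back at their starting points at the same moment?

They are all back at their starting positions together after one LCM of the periods.
561 = 3 × 11 × 17
3036 = 2^2 × 3 × 11 × 23
330 = 2 × 3 × 5 × 11
LCM(561, 3036, 330) = 2^2 × 3 × 5 × 11 × 17 × 23 = 258060.
Orbits for period 3036: 258060 / 3036 = 85.

85 orbits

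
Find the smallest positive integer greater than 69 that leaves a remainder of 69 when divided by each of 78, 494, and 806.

46011

N − 69 must be a common multiple of 78, 494, and 806.
78 = 2 × 3 × 13
494 = 2 × 13 × 19
806 = 2 × 13 × 31
LCM(78, 494, 806) = 2 × 3 × 13 × 19 × 31 = 45942.
Smallest N > 69 is LCM + 69 = 45942 + 69 = 46011.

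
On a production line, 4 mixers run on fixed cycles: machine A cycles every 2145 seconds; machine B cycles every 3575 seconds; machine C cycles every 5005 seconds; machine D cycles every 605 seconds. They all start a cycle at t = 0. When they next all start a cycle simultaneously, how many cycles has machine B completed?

They are all back at their starting positions together after one LCM of the periods.
2145 = 3 × 5 × 11 × 13
3575 = 5^2 × 11 × 13
5005 = 5 × 7 × 11 × 13
605 = 5 × 11^2
LCM(2145, 3575, 5005, 605) = 3 × 5^2 × 7 × 11^2 × 13 = 825825.
Cycles for period 3575: 825825 / 3575 = 231.

231 cycles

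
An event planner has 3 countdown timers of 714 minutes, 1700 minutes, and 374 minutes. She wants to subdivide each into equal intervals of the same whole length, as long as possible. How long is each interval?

The interval must divide each timer length; the longest such is the gcd.
714 = 2 × 3 × 7 × 17
1700 = 2^2 × 5^2 × 17
374 = 2 × 11 × 17
gcd(714, 1700, 374) = 2 × 17 = 34.

34 minutes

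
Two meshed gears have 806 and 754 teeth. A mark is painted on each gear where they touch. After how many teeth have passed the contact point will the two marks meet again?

23374 teeth

They coincide at every common multiple of the periods; the first is the LCM.
806 = 2 × 13 × 31
754 = 2 × 13 × 29
LCM(806, 754) = 2 × 13 × 29 × 31 = 23374.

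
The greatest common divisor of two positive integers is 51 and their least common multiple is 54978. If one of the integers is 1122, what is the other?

For two integers, gcd × lcm = product, so the other is (51 × 54978) / 1122 = 2803878 / 1122 = 2499.

2499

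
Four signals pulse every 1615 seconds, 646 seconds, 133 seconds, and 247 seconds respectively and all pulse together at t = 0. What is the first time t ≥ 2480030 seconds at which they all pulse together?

Joint pulses occur at multiples of LCM(1615, 646, 133, 247).
1615 = 5 × 17 × 19
646 = 2 × 17 × 19
133 = 7 × 19
247 = 13 × 19
LCM(1615, 646, 133, 247) = 2 × 5 × 7 × 13 × 17 × 19 = 293930.
Smallest multiple of 293930 that is ≥ 2480030: ⌈2480030/293930⌉ × 293930 = 9 × 293930 = 2645370.

2645370 seconds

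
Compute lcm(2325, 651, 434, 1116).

2325 = 3 × 5^2 × 31
651 = 3 × 7 × 31
434 = 2 × 7 × 31
1116 = 2^2 × 3^2 × 31
LCM(2325, 651, 434, 1116) = 2^2 × 3^2 × 5^2 × 7 × 31 = 195300.

195300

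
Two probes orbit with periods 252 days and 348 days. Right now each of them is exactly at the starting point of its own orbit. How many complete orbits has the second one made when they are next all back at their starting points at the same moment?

21 orbits

The first common completion time is the LCM of the periods.
252 = 2^2 × 3^2 × 7
348 = 2^2 × 3 × 29
LCM(252, 348) = 2^2 × 3^2 × 7 × 29 = 7308.
Orbits for period 348: 7308 / 348 = 21.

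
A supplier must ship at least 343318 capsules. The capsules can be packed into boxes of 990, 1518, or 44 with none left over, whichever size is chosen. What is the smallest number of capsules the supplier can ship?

The number of capsules must be a common multiple of 990, 1518, and 44, so a multiple of their LCM.
990 = 2 × 3^2 × 5 × 11
1518 = 2 × 3 × 11 × 23
44 = 2^2 × 11
LCM(990, 1518, 44) = 2^2 × 3^2 × 5 × 11 × 23 = 45540.
Smallest multiple of 45540 that is ≥ 343318: ⌈343318/45540⌉ × 45540 = 8 × 45540 = 364320.

364320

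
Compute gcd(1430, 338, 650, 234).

1430 = 2 × 5 × 11 × 13
338 = 2 × 13^2
650 = 2 × 5^2 × 13
234 = 2 × 3^2 × 13
gcd(1430, 338, 650, 234) = 2 × 13 = 26.

26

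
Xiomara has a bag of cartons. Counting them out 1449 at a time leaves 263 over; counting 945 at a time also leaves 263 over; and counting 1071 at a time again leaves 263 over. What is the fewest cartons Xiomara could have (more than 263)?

N − 263 must be a common multiple of 1449, 945, and 1071.
1449 = 3^2 × 7 × 23
945 = 3^3 × 5 × 7
1071 = 3^2 × 7 × 17
LCM(1449, 945, 1071) = 3^3 × 5 × 7 × 17 × 23 = 369495.
Smallest N > 263 is LCM + 263 = 369495 + 263 = 369758.

369758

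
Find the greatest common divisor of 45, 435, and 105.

15

45 = 3^2 × 5
435 = 3 × 5 × 29
105 = 3 × 5 × 7
gcd(45, 435, 105) = 3 × 5 = 15.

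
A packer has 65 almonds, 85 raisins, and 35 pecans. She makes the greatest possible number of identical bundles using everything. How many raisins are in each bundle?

Number of bundles = gcd(65, 85, 35).
65 = 5 × 13
85 = 5 × 17
35 = 5 × 7
gcd(65, 85, 35) = 5.
raisins per bundle = 85 / 5 = 17.

17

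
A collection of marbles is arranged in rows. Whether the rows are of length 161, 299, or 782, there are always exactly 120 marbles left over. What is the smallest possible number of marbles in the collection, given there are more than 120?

N − 120 must be a common multiple of 161, 299, and 782.
161 = 7 × 23
299 = 13 × 23
782 = 2 × 17 × 23
LCM(161, 299, 782) = 2 × 7 × 13 × 17 × 23 = 71162.
Smallest N > 120 is LCM + 120 = 71162 + 120 = 71282.

71282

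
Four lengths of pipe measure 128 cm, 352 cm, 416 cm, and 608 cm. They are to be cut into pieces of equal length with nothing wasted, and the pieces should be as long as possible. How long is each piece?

32 cm

The greatest length dividing all of 128, 352, 416, and 608 is their gcd.
128 = 2^7
352 = 2^5 × 11
416 = 2^5 × 13
608 = 2^5 × 19
gcd(128, 352, 416, 608) = 2^5 = 32.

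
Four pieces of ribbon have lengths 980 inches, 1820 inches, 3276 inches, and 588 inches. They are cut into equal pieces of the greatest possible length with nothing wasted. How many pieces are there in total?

238

Piece length = gcd(980, 1820, 3276, 588).
980 = 2^2 × 5 × 7^2
1820 = 2^2 × 5 × 7 × 13
3276 = 2^2 × 3^2 × 7 × 13
588 = 2^2 × 3 × 7^2
gcd(980, 1820, 3276, 588) = 2^2 × 7 = 28.
Total pieces = 980/28 + 1820/28 + 3276/28 + 588/28 = 35 + 65 + 117 + 21 = 238.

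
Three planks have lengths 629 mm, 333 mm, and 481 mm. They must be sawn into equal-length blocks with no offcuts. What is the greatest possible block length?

37 mm

The block length must divide every plank, so the greatest is gcd(629, 333, 481).
629 = 17 × 37
333 = 3^2 × 37
481 = 13 × 37
gcd(629, 333, 481) = 37.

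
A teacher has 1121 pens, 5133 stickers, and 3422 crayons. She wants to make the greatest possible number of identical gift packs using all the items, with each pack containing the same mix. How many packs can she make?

The pack count must divide each quantity, so the greatest is gcd(1121, 5133, 3422).
1121 = 19 × 59
5133 = 3 × 29 × 59
3422 = 2 × 29 × 59
gcd(1121, 5133, 3422) = 59.

59 packs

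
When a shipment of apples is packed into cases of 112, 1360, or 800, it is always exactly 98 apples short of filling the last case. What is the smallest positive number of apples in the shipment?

Being 98 short of a full case of size k means N ≡ −98 (mod k), i.e. N + 98 is a multiple of each size.
112 = 2^4 × 7
1360 = 2^4 × 5 × 17
800 = 2^5 × 5^2
LCM(112, 1360, 800) = 2^5 × 5^2 × 7 × 17 = 95200.
Smallest positive N is 95200 − 98 = 95102.

95102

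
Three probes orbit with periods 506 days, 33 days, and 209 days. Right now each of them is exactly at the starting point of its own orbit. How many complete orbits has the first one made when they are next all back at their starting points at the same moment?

They are all back at their starting positions together after one LCM of the periods.
506 = 2 × 11 × 23
33 = 3 × 11
209 = 11 × 19
LCM(506, 33, 209) = 2 × 3 × 11 × 19 × 23 = 28842.
Orbits for period 506: 28842 / 506 = 57.

57 orbits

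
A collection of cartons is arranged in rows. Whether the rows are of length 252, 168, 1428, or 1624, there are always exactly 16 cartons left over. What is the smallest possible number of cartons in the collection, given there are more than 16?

248488

N − 16 must be a common multiple of 252, 168, 1428, and 1624.
252 = 2^2 × 3^2 × 7
168 = 2^3 × 3 × 7
1428 = 2^2 × 3 × 7 × 17
1624 = 2^3 × 7 × 29
LCM(252, 168, 1428, 1624) = 2^3 × 3^2 × 7 × 17 × 29 = 248472.
Smallest N > 16 is LCM + 16 = 248472 + 16 = 248488.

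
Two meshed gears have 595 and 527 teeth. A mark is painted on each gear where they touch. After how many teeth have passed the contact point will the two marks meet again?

18445 teeth

They coincide at every common multiple of the periods; the first is the LCM.
595 = 5 × 7 × 17
527 = 17 × 31
LCM(595, 527) = 5 × 7 × 17 × 31 = 18445.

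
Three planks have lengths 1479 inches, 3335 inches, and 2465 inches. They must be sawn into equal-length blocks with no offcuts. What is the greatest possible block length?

This is the greatest common divisor of 1479, 3335, and 2465.
1479 = 3 × 17 × 29
3335 = 5 × 23 × 29
2465 = 5 × 17 × 29
gcd(1479, 3335, 2465) = 29.

29 inches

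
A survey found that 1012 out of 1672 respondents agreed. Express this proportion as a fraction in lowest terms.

23/38

1012 = 2^2 × 11 × 23
1672 = 2^3 × 11 × 19
gcd(1012, 1672) = 2^2 × 11 = 44.
Divide numerator and denominator by 44: 1012/1672 = 23/38.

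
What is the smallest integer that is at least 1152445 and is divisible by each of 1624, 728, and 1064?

1203384

The integer must be a common multiple of 1624, 728, and 1064, so a multiple of their LCM.
1624 = 2^3 × 7 × 29
728 = 2^3 × 7 × 13
1064 = 2^3 × 7 × 19
LCM(1624, 728, 1064) = 2^3 × 7 × 13 × 19 × 29 = 401128.
Smallest multiple of 401128 that is ≥ 1152445: ⌈1152445/401128⌉ × 401128 = 3 × 401128 = 1203384.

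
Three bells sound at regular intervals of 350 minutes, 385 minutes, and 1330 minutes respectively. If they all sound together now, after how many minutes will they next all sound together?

73150 minutes

We need the least common multiple of the intervals.
350 = 2 × 5^2 × 7
385 = 5 × 7 × 11
1330 = 2 × 5 × 7 × 19
LCM(350, 385, 1330) = 2 × 5^2 × 7 × 11 × 19 = 73150.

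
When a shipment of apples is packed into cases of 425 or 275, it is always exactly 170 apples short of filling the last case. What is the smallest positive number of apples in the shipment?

4505

Being 170 short of a full case of size k means N ≡ −170 (mod k), i.e. N + 170 is a multiple of each size.
425 = 5^2 × 17
275 = 5^2 × 11
LCM(425, 275) = 5^2 × 11 × 17 = 4675.
Smallest positive N is 4675 − 170 = 4505.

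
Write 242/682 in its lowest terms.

11/31

242 = 2 × 11^2
682 = 2 × 11 × 31
gcd(242, 682) = 2 × 11 = 22.
Divide numerator and denominator by 22: 242/682 = 11/31.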